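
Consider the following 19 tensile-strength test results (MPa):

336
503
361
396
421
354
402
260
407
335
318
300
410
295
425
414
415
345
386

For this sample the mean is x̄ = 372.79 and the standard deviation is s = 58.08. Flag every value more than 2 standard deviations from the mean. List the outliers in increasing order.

503

Cutoffs at x̄ ± 2s: 372.79 ± 2·58.08 = [256.63, 488.95].
503: z = 2.24, |z| > 2 → outlier.
Every other value lies within [256.63, 488.95].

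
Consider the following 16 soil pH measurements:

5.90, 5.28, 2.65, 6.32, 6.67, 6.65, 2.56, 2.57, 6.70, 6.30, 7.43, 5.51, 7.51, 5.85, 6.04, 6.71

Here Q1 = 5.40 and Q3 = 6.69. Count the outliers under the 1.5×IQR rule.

3

IQR = 1.29; fences at 5.40 − 1.935 = 3.465 and 6.69 + 1.935 = 8.625.
Outside the cutoffs: 2.56, 2.57, 2.65.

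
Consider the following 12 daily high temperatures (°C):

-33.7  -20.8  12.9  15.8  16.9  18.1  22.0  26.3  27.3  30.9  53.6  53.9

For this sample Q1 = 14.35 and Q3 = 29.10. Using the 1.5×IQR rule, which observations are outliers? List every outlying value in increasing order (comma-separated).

-33.7, -20.8, 53.6, 53.9

IQR = Q3 − Q1 = 29.10 − 14.35 = 14.75.
Lower fence = Q1 − 1.5·IQR = 14.35 − 22.125 = -7.775.
Upper fence = Q3 + 1.5·IQR = 29.10 + 22.125 = 51.225.
-33.7 < -7.775 → outlier.
-20.8 < -7.775 → outlier.
53.6 > 51.225 → outlier.
53.9 > 51.225 → outlier.
All remaining values lie within [-7.775, 51.225].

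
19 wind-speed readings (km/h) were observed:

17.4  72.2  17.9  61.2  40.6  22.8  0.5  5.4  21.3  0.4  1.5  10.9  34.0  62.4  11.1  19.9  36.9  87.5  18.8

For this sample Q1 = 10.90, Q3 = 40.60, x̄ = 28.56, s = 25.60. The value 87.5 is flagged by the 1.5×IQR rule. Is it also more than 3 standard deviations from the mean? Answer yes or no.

no

z = (87.5 − 28.56) / 25.60 = 2.30.
|z| = 2.30 ≤ 3.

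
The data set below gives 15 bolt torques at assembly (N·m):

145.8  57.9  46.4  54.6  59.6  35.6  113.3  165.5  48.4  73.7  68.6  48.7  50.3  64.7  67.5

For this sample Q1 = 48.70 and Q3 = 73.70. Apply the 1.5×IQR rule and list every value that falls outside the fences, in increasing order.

IQR = Q3 − Q1 = 73.70 − 48.70 = 25.00.
Lower fence = Q1 − 1.5·IQR = 48.70 − 37.50 = 11.20.
Upper fence = Q3 + 1.5·IQR = 73.70 + 37.50 = 111.20.
113.3 > 111.20 → outlier.
145.8 > 111.20 → outlier.
165.5 > 111.20 → outlier.
All remaining values lie within [11.20, 111.20].

113.3, 145.8, 165.5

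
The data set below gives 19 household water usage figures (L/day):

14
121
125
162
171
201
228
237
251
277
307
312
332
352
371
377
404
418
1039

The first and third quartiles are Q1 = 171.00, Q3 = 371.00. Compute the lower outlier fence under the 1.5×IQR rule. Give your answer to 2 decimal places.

-129.00

IQR = Q3 − Q1 = 371.00 − 171.00 = 200.00.
Lower fence = Q1 − 1.5·IQR = 171.00 − 300.00 = -129.00.
Upper fence = Q3 + 1.5·IQR = 371.00 + 300.00 = 671.00.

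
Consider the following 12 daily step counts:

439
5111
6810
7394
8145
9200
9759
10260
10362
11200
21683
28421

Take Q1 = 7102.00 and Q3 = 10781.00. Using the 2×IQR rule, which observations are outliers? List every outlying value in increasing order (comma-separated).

IQR = Q3 − Q1 = 10781.00 − 7102.00 = 3679.00.
Lower fence = Q1 − 2·IQR = 7102.00 − 7358.00 = -256.00.
Upper fence = Q3 + 2·IQR = 10781.00 + 7358.00 = 18139.00.
21683 > 18139.00 → outlier.
28421 > 18139.00 → outlier.
All remaining values lie within [-256.00, 18139.00].

21683, 28421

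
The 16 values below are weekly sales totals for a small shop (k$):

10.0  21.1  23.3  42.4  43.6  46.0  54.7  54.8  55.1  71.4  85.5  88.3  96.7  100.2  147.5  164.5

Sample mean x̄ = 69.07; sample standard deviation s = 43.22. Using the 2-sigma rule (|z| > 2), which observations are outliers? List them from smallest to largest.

164.5

Cutoffs at x̄ ± 2s: 69.07 ± 2·43.22 = [-17.37, 155.51].
164.5: z = 2.21, |z| > 2 → outlier.
Every other value lies within [-17.37, 155.51].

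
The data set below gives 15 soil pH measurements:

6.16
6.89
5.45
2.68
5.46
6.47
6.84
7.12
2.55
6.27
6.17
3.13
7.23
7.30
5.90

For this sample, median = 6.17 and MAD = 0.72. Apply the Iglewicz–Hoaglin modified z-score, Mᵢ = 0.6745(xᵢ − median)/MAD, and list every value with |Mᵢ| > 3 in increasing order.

2.55, 2.68

|Mᵢ| > 3 ⇔ |xᵢ − 6.17| > 3·0.72/0.6745 = 3.20.
So outliers lie outside [2.97, 9.37].
2.55: M = -3.39 → outlier.
2.68: M = -3.27 → outlier.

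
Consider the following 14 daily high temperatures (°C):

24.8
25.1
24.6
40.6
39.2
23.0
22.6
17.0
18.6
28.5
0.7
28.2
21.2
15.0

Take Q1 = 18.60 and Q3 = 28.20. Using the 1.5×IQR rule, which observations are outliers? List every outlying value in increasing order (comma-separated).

IQR = Q3 − Q1 = 28.20 − 18.60 = 9.60.
Lower fence = Q1 − 1.5·IQR = 18.60 − 14.40 = 4.20.
Upper fence = Q3 + 1.5·IQR = 28.20 + 14.40 = 42.60.
0.7 < 4.20 → outlier.
All remaining values lie within [4.20, 42.60].

0.7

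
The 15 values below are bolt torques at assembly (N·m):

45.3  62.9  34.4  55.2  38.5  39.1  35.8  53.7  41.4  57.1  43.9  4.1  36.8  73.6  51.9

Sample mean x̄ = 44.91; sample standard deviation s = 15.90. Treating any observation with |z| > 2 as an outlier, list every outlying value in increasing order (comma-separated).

4.1

Cutoffs at x̄ ± 2s: 44.91 ± 2·15.90 = [13.11, 76.71].
4.1: z = -2.57, |z| > 2 → outlier.
Every other value lies within [13.11, 76.71].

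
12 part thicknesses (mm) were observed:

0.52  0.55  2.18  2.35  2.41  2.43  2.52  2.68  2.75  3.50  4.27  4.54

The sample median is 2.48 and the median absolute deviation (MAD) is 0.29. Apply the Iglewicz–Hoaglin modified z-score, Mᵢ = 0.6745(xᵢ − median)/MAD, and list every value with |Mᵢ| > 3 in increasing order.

|Mᵢ| > 3 ⇔ |xᵢ − 2.48| > 3·0.29/0.6745 = 1.29.
So outliers lie outside [1.19, 3.77].
0.52: M = -4.56 → outlier.
0.55: M = -4.49 → outlier.
4.27: M = 4.16 → outlier.
4.54: M = 4.79 → outlier.

0.52, 0.55, 4.27, 4.54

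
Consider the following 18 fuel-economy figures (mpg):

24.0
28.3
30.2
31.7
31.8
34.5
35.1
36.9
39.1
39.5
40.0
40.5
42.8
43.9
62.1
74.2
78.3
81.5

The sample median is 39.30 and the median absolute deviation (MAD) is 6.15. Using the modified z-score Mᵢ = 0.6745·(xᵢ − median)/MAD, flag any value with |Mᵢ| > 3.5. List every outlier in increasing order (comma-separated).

74.2, 78.3, 81.5

|Mᵢ| > 3.5 ⇔ |xᵢ − 39.30| > 3.5·6.15/0.6745 = 31.91.
So outliers lie outside [7.39, 71.21].
74.2: M = 3.83 → outlier.
78.3: M = 4.28 → outlier.
81.5: M = 4.63 → outlier.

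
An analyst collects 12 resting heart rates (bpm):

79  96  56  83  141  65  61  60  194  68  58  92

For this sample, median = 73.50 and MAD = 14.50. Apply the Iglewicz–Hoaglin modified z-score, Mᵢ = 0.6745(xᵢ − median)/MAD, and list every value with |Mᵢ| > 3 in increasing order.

|Mᵢ| > 3 ⇔ |xᵢ − 73.50| > 3·14.50/0.6745 = 64.49.
So outliers lie outside [9.01, 137.99].
141: M = 3.14 → outlier.
194: M = 5.61 → outlier.

141, 194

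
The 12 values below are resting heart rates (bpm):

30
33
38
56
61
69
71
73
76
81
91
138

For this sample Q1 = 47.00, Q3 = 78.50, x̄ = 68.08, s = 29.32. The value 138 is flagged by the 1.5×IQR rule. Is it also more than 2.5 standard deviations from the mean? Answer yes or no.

z = (138 − 68.08) / 29.32 = 2.38.
|z| = 2.38 ≤ 2.5.

no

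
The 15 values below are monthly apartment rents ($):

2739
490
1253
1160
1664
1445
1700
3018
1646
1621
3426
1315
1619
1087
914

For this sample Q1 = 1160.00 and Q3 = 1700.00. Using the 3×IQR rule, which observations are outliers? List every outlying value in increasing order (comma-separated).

IQR = Q3 − Q1 = 1700.00 − 1160.00 = 540.00.
Lower fence = Q1 − 3·IQR = 1160.00 − 1620.00 = -460.00.
Upper fence = Q3 + 3·IQR = 1700.00 + 1620.00 = 3320.00.
3426 > 3320.00 → outlier.
All remaining values lie within [-460.00, 3320.00].

3426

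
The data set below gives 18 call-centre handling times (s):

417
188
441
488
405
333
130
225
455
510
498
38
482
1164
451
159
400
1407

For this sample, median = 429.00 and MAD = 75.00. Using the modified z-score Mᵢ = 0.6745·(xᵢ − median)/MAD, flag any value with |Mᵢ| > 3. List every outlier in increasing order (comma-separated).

38, 1164, 1407

|Mᵢ| > 3 ⇔ |xᵢ − 429.00| > 3·75.00/0.6745 = 333.58.
So outliers lie outside [95.42, 762.58].
38: M = -3.52 → outlier.
1164: M = 6.61 → outlier.
1407: M = 8.80 → outlier.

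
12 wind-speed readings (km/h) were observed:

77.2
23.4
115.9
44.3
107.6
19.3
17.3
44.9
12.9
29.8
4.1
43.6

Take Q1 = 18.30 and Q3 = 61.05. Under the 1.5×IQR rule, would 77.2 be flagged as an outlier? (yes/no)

IQR = Q3 − Q1 = 61.05 − 18.30 = 42.75.
Lower fence = Q1 − 1.5·IQR = 18.30 − 64.125 = -45.825.
Upper fence = Q3 + 1.5·IQR = 61.05 + 64.125 = 125.175.
77.2 lies within [-45.825, 125.175].

no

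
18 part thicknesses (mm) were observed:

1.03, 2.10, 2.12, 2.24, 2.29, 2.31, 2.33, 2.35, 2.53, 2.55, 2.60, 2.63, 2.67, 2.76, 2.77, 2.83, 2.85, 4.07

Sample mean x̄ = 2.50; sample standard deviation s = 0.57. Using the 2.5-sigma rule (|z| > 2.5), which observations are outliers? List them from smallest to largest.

1.03, 4.07

Cutoffs at x̄ ± 2.5s: 2.50 ± 2.5·0.57 = [1.075, 3.925].
1.03: z = -2.58, |z| > 2.5 → outlier.
4.07: z = 2.75, |z| > 2.5 → outlier.
Every other value lies within [1.075, 3.925].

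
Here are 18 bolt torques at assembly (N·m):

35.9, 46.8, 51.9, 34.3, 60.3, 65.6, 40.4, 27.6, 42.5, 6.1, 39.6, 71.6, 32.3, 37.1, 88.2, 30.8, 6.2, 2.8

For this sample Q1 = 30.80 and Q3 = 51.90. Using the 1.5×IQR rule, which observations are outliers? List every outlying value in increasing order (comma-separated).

88.2

IQR = Q3 − Q1 = 51.90 − 30.80 = 21.10.
Lower fence = Q1 − 1.5·IQR = 30.80 − 31.65 = -0.85.
Upper fence = Q3 + 1.5·IQR = 51.90 + 31.65 = 83.55.
88.2 > 83.55 → outlier.
All remaining values lie within [-0.85, 83.55].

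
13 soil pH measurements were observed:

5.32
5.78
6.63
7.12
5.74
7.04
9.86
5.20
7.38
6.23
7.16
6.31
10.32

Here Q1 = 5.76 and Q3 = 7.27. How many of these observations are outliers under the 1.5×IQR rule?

IQR = 1.51; fences at 5.76 − 2.265 = 3.495 and 7.27 + 2.265 = 9.535.
Outside the cutoffs: 9.86, 10.32.

2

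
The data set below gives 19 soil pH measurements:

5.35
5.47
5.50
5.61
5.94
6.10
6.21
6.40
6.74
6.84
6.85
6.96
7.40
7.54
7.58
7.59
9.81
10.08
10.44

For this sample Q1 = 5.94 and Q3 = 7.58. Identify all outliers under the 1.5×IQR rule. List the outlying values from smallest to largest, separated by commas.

10.08, 10.44

IQR = Q3 − Q1 = 7.58 − 5.94 = 1.64.
Lower fence = Q1 − 1.5·IQR = 5.94 − 2.46 = 3.48.
Upper fence = Q3 + 1.5·IQR = 7.58 + 2.46 = 10.04.
10.08 > 10.04 → outlier.
10.44 > 10.04 → outlier.
All remaining values lie within [3.48, 10.04].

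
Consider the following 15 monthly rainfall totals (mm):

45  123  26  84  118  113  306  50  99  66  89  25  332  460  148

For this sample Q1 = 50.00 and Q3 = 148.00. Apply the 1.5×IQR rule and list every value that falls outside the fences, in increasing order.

IQR = Q3 − Q1 = 148.00 − 50.00 = 98.00.
Lower fence = Q1 − 1.5·IQR = 50.00 − 147.00 = -97.00.
Upper fence = Q3 + 1.5·IQR = 148.00 + 147.00 = 295.00.
306 > 295.00 → outlier.
332 > 295.00 → outlier.
460 > 295.00 → outlier.
All remaining values lie within [-97.00, 295.00].

306, 332, 460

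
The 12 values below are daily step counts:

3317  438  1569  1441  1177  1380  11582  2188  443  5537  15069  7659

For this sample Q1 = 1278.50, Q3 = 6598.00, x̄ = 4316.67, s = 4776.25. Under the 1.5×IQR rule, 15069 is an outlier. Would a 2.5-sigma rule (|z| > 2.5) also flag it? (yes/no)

z = (15069 − 4316.67) / 4776.25 = 2.25.
|z| = 2.25 ≤ 2.5.

no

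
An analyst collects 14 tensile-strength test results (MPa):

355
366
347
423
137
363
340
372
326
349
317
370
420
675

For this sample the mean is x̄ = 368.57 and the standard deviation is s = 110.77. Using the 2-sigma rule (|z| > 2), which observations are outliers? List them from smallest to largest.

137, 675

Cutoffs at x̄ ± 2s: 368.57 ± 2·110.77 = [147.03, 590.11].
137: z = -2.09, |z| > 2 → outlier.
675: z = 2.77, |z| > 2 → outlier.
Every other value lies within [147.03, 590.11].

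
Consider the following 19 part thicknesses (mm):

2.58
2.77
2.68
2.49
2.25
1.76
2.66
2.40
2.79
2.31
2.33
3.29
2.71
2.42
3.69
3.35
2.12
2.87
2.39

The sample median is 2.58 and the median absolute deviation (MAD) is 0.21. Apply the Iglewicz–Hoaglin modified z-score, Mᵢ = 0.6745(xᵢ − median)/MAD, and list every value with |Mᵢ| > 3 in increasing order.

|Mᵢ| > 3 ⇔ |xᵢ − 2.58| > 3·0.21/0.6745 = 0.93.
So outliers lie outside [1.65, 3.51].
3.69: M = 3.57 → outlier.

3.69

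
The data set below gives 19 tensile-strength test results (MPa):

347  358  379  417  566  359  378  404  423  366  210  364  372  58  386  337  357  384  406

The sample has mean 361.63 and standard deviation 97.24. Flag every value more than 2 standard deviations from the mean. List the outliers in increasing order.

58, 566

Cutoffs at x̄ ± 2s: 361.63 ± 2·97.24 = [167.15, 556.11].
58: z = -3.12, |z| > 2 → outlier.
566: z = 2.10, |z| > 2 → outlier.
Every other value lies within [167.15, 556.11].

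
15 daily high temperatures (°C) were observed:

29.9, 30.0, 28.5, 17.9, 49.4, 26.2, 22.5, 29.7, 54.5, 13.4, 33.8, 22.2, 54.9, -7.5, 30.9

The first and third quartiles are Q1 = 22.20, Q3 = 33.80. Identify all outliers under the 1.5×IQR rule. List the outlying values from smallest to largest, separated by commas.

-7.5, 54.5, 54.9

IQR = Q3 − Q1 = 33.80 − 22.20 = 11.60.
Lower fence = Q1 − 1.5·IQR = 22.20 − 17.40 = 4.80.
Upper fence = Q3 + 1.5·IQR = 33.80 + 17.40 = 51.20.
-7.5 < 4.80 → outlier.
54.5 > 51.20 → outlier.
54.9 > 51.20 → outlier.
All remaining values lie within [4.80, 51.20].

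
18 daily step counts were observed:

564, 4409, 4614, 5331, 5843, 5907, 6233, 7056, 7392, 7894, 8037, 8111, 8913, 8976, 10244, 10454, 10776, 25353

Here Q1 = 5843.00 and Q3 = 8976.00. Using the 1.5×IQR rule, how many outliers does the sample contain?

2

IQR = 3133.00; fences at 5843.00 − 4699.50 = 1143.50 and 8976.00 + 4699.50 = 13675.50.
Outside the cutoffs: 564, 25353.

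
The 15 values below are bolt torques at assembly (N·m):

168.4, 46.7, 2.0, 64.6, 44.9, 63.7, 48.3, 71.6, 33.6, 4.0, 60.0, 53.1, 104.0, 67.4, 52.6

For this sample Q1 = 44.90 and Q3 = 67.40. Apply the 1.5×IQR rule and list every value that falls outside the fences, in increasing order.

IQR = Q3 − Q1 = 67.40 − 44.90 = 22.50.
Lower fence = Q1 − 1.5·IQR = 44.90 − 33.75 = 11.15.
Upper fence = Q3 + 1.5·IQR = 67.40 + 33.75 = 101.15.
2.0 < 11.15 → outlier.
4.0 < 11.15 → outlier.
104.0 > 101.15 → outlier.
168.4 > 101.15 → outlier.
All remaining values lie within [11.15, 101.15].

2.0, 4.0, 104.0, 168.4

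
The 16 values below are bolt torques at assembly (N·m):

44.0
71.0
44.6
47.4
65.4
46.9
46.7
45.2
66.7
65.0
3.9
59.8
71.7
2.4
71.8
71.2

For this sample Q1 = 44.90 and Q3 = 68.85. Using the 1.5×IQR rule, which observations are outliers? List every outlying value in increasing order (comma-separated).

2.4, 3.9

IQR = Q3 − Q1 = 68.85 − 44.90 = 23.95.
Lower fence = Q1 − 1.5·IQR = 44.90 − 35.925 = 8.975.
Upper fence = Q3 + 1.5·IQR = 68.85 + 35.925 = 104.775.
2.4 < 8.975 → outlier.
3.9 < 8.975 → outlier.
All remaining values lie within [8.975, 104.775].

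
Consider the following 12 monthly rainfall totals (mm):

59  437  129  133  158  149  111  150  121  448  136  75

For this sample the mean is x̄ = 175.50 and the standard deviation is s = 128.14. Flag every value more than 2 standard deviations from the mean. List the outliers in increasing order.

437, 448

Cutoffs at x̄ ± 2s: 175.50 ± 2·128.14 = [-80.78, 431.78].
437: z = 2.04, |z| > 2 → outlier.
448: z = 2.13, |z| > 2 → outlier.
Every other value lies within [-80.78, 431.78].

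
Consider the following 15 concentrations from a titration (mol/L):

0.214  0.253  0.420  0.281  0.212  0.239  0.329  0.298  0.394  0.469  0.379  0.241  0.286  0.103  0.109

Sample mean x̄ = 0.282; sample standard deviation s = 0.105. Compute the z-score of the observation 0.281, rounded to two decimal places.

-0.01

z = (0.281 − 0.282) / 0.105 = -0.01.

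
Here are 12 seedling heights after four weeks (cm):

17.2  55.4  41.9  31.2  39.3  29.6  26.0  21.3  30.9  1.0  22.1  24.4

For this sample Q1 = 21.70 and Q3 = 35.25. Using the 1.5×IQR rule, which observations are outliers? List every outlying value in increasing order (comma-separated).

IQR = Q3 − Q1 = 35.25 − 21.70 = 13.55.
Lower fence = Q1 − 1.5·IQR = 21.70 − 20.325 = 1.375.
Upper fence = Q3 + 1.5·IQR = 35.25 + 20.325 = 55.575.
1.0 < 1.375 → outlier.
All remaining values lie within [1.375, 55.575].

1.0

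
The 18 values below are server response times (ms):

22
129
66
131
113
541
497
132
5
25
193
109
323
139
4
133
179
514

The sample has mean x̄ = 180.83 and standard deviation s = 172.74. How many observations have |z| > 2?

Cutoffs: x̄ ± 2s = [-164.65, 526.31].
Outside the cutoffs: 541.

1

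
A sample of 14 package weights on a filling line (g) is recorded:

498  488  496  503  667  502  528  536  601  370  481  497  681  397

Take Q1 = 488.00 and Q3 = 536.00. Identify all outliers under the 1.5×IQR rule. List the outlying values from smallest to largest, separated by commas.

IQR = Q3 − Q1 = 536.00 − 488.00 = 48.00.
Lower fence = Q1 − 1.5·IQR = 488.00 − 72.00 = 416.00.
Upper fence = Q3 + 1.5·IQR = 536.00 + 72.00 = 608.00.
370 < 416.00 → outlier.
397 < 416.00 → outlier.
667 > 608.00 → outlier.
681 > 608.00 → outlier.
All remaining values lie within [416.00, 608.00].

370, 397, 667, 681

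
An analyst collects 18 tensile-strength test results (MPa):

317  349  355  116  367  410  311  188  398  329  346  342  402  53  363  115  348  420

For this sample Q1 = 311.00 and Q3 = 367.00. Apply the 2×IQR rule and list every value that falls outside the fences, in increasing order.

IQR = Q3 − Q1 = 367.00 − 311.00 = 56.00.
Lower fence = Q1 − 2·IQR = 311.00 − 112.00 = 199.00.
Upper fence = Q3 + 2·IQR = 367.00 + 112.00 = 479.00.
53 < 199.00 → outlier.
115 < 199.00 → outlier.
116 < 199.00 → outlier.
188 < 199.00 → outlier.
All remaining values lie within [199.00, 479.00].

53, 115, 116, 188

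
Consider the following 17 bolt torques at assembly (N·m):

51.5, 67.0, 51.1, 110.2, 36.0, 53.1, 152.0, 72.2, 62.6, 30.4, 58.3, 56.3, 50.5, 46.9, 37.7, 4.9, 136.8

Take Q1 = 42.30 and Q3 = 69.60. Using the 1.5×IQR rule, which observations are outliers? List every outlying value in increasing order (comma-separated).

136.8, 152.0

IQR = Q3 − Q1 = 69.60 − 42.30 = 27.30.
Lower fence = Q1 − 1.5·IQR = 42.30 − 40.95 = 1.35.
Upper fence = Q3 + 1.5·IQR = 69.60 + 40.95 = 110.55.
136.8 > 110.55 → outlier.
152.0 > 110.55 → outlier.
All remaining values lie within [1.35, 110.55].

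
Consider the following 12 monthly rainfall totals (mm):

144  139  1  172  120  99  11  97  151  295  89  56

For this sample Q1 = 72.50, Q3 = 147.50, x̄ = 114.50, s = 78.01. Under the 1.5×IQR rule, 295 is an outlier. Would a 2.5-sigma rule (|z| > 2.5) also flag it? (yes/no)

no

z = (295 − 114.50) / 78.01 = 2.31.
|z| = 2.31 ≤ 2.5.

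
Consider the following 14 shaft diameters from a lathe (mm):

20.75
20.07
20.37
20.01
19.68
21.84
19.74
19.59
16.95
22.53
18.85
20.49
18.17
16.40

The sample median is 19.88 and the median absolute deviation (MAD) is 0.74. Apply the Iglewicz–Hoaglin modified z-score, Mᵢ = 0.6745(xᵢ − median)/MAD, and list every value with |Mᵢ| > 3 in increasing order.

|Mᵢ| > 3 ⇔ |xᵢ − 19.88| > 3·0.74/0.6745 = 3.29.
So outliers lie outside [16.59, 23.17].
16.40: M = -3.17 → outlier.

16.40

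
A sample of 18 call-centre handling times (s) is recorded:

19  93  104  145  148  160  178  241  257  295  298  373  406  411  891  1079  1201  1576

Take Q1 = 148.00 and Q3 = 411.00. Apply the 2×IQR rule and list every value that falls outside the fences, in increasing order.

IQR = Q3 − Q1 = 411.00 − 148.00 = 263.00.
Lower fence = Q1 − 2·IQR = 148.00 − 526.00 = -378.00.
Upper fence = Q3 + 2·IQR = 411.00 + 526.00 = 937.00.
1079 > 937.00 → outlier.
1201 > 937.00 → outlier.
1576 > 937.00 → outlier.
All remaining values lie within [-378.00, 937.00].

1079, 1201, 1576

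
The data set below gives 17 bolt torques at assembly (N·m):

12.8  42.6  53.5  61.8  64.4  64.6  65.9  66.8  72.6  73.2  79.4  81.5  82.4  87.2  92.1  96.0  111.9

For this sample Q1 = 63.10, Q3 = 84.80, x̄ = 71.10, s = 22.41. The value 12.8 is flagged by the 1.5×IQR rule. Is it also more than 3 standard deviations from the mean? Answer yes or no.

no

z = (12.8 − 71.10) / 22.41 = -2.60.
|z| = 2.60 ≤ 3.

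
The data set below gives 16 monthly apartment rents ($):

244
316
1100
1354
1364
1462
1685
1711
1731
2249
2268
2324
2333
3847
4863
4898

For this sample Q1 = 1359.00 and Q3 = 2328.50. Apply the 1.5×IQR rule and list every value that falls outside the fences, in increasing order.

3847, 4863, 4898

IQR = Q3 − Q1 = 2328.50 − 1359.00 = 969.50.
Lower fence = Q1 − 1.5·IQR = 1359.00 − 1454.25 = -95.25.
Upper fence = Q3 + 1.5·IQR = 2328.50 + 1454.25 = 3782.75.
3847 > 3782.75 → outlier.
4863 > 3782.75 → outlier.
4898 > 3782.75 → outlier.
All remaining values lie within [-95.25, 3782.75].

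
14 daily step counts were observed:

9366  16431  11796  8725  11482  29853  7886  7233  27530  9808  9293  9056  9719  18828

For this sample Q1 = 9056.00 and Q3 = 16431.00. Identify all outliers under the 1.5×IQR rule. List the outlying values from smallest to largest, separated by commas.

IQR = Q3 − Q1 = 16431.00 − 9056.00 = 7375.00.
Lower fence = Q1 − 1.5·IQR = 9056.00 − 11062.50 = -2006.50.
Upper fence = Q3 + 1.5·IQR = 16431.00 + 11062.50 = 27493.50.
27530 > 27493.50 → outlier.
29853 > 27493.50 → outlier.
All remaining values lie within [-2006.50, 27493.50].

27530, 29853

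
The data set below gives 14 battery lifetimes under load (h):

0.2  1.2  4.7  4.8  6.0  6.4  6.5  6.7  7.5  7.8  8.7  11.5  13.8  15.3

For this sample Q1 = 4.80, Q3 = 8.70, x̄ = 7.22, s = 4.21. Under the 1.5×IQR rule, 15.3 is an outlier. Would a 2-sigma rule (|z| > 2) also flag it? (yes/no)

no

z = (15.3 − 7.22) / 4.21 = 1.92.
|z| = 1.92 ≤ 2.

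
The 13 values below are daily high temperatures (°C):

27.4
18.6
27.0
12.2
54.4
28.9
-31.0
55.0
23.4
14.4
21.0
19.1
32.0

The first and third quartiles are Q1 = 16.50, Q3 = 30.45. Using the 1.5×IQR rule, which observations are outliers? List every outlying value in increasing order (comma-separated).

-31.0, 54.4, 55.0

IQR = Q3 − Q1 = 30.45 − 16.50 = 13.95.
Lower fence = Q1 − 1.5·IQR = 16.50 − 20.925 = -4.425.
Upper fence = Q3 + 1.5·IQR = 30.45 + 20.925 = 51.375.
-31.0 < -4.425 → outlier.
54.4 > 51.375 → outlier.
55.0 > 51.375 → outlier.
All remaining values lie within [-4.425, 51.375].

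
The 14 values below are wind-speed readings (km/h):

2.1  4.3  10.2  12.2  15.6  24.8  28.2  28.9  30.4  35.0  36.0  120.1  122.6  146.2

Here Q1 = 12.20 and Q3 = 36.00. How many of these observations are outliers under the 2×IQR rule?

IQR = 23.80; fences at 12.20 − 47.60 = -35.40 and 36.00 + 47.60 = 83.60.
Outside the cutoffs: 120.1, 122.6, 146.2.

3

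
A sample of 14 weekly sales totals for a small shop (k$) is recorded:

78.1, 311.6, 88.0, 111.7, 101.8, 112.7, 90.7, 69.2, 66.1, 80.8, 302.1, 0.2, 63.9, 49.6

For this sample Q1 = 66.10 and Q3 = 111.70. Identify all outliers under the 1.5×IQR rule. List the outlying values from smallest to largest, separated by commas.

IQR = Q3 − Q1 = 111.70 − 66.10 = 45.60.
Lower fence = Q1 − 1.5·IQR = 66.10 − 68.40 = -2.30.
Upper fence = Q3 + 1.5·IQR = 111.70 + 68.40 = 180.10.
302.1 > 180.10 → outlier.
311.6 > 180.10 → outlier.
All remaining values lie within [-2.30, 180.10].

302.1, 311.6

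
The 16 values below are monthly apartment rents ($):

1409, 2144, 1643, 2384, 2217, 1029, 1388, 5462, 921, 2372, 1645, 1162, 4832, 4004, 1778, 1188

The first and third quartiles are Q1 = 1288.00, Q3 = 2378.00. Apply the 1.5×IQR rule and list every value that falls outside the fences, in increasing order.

4832, 5462

IQR = Q3 − Q1 = 2378.00 − 1288.00 = 1090.00.
Lower fence = Q1 − 1.5·IQR = 1288.00 − 1635.00 = -347.00.
Upper fence = Q3 + 1.5·IQR = 2378.00 + 1635.00 = 4013.00.
4832 > 4013.00 → outlier.
5462 > 4013.00 → outlier.
All remaining values lie within [-347.00, 4013.00].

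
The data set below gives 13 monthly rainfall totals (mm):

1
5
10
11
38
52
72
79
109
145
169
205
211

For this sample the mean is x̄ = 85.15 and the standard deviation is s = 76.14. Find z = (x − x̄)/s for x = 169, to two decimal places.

1.10

z = (169 − 85.15) / 76.14 = 1.10.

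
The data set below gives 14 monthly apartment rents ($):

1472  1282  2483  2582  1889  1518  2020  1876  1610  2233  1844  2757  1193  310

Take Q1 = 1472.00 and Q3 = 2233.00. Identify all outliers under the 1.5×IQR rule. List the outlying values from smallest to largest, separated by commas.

310

IQR = Q3 − Q1 = 2233.00 − 1472.00 = 761.00.
Lower fence = Q1 − 1.5·IQR = 1472.00 − 1141.50 = 330.50.
Upper fence = Q3 + 1.5·IQR = 2233.00 + 1141.50 = 3374.50.
310 < 330.50 → outlier.
All remaining values lie within [330.50, 3374.50].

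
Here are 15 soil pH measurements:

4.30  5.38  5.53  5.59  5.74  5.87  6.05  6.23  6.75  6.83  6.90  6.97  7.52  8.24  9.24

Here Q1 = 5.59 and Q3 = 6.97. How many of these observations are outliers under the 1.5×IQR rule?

IQR = 1.38; fences at 5.59 − 2.07 = 3.52 and 6.97 + 2.07 = 9.04.
Outside the cutoffs: 9.24.

1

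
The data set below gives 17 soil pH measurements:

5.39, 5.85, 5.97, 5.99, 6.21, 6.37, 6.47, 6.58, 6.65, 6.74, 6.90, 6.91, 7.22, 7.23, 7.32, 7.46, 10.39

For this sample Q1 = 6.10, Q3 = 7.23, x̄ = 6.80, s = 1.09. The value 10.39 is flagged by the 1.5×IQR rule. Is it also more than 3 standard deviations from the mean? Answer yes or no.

z = (10.39 − 6.80) / 1.09 = 3.29.
|z| = 3.29 > 3.

yes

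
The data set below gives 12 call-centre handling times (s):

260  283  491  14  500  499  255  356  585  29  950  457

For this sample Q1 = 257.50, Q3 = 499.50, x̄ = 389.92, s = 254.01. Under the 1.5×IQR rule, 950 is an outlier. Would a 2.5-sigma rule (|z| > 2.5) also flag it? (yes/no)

z = (950 − 389.92) / 254.01 = 2.20.
|z| = 2.20 ≤ 2.5.

no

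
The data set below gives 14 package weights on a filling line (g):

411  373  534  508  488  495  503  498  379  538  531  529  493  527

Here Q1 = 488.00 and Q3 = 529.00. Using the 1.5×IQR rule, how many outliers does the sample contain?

3

IQR = 41.00; fences at 488.00 − 61.50 = 426.50 and 529.00 + 61.50 = 590.50.
Outside the cutoffs: 373, 379, 411.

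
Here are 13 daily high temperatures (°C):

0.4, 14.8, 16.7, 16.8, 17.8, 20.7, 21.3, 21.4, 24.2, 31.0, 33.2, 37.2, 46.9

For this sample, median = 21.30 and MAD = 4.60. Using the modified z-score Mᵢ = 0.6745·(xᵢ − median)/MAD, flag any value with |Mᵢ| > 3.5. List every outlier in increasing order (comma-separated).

46.9

|Mᵢ| > 3.5 ⇔ |xᵢ − 21.30| > 3.5·4.60/0.6745 = 23.87.
So outliers lie outside [-2.57, 45.17].
46.9: M = 3.75 → outlier.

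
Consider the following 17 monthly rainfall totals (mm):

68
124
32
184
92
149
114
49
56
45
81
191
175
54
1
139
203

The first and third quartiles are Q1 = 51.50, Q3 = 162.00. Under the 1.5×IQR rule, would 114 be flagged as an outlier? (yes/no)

IQR = Q3 − Q1 = 162.00 − 51.50 = 110.50.
Lower fence = Q1 − 1.5·IQR = 51.50 − 165.75 = -114.25.
Upper fence = Q3 + 1.5·IQR = 162.00 + 165.75 = 327.75.
114 lies within [-114.25, 327.75].

no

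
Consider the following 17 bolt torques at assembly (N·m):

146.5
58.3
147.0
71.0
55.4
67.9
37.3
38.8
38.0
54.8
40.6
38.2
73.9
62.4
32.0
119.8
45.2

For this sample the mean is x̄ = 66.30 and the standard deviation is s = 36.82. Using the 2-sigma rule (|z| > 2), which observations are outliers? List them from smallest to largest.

146.5, 147.0

Cutoffs at x̄ ± 2s: 66.30 ± 2·36.82 = [-7.34, 139.94].
146.5: z = 2.18, |z| > 2 → outlier.
147.0: z = 2.19, |z| > 2 → outlier.
Every other value lies within [-7.34, 139.94].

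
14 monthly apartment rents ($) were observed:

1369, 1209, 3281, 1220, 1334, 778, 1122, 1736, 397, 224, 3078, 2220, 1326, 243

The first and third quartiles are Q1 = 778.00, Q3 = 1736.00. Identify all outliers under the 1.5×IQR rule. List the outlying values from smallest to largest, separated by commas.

3281

IQR = Q3 − Q1 = 1736.00 − 778.00 = 958.00.
Lower fence = Q1 − 1.5·IQR = 778.00 − 1437.00 = -659.00.
Upper fence = Q3 + 1.5·IQR = 1736.00 + 1437.00 = 3173.00.
3281 > 3173.00 → outlier.
All remaining values lie within [-659.00, 3173.00].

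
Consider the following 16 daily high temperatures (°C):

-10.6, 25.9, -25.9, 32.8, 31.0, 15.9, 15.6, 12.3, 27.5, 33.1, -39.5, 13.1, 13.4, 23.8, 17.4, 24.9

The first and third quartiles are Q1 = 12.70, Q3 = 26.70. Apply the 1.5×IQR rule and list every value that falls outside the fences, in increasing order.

-39.5, -25.9, -10.6

IQR = Q3 − Q1 = 26.70 − 12.70 = 14.00.
Lower fence = Q1 − 1.5·IQR = 12.70 − 21.00 = -8.30.
Upper fence = Q3 + 1.5·IQR = 26.70 + 21.00 = 47.70.
-39.5 < -8.30 → outlier.
-25.9 < -8.30 → outlier.
-10.6 < -8.30 → outlier.
All remaining values lie within [-8.30, 47.70].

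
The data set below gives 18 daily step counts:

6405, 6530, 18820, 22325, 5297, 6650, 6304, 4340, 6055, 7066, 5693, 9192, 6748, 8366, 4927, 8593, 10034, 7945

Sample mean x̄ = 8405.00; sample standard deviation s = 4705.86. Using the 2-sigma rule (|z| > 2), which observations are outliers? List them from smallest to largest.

Cutoffs at x̄ ± 2s: 8405.00 ± 2·4705.86 = [-1006.72, 17816.72].
18820: z = 2.21, |z| > 2 → outlier.
22325: z = 2.96, |z| > 2 → outlier.
Every other value lies within [-1006.72, 17816.72].

18820, 22325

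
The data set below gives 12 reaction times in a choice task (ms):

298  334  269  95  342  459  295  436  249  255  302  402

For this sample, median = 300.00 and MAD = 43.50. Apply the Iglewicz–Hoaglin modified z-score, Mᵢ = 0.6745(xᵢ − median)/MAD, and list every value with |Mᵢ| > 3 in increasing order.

|Mᵢ| > 3 ⇔ |xᵢ − 300.00| > 3·43.50/0.6745 = 193.48.
So outliers lie outside [106.52, 493.48].
95: M = -3.18 → outlier.

95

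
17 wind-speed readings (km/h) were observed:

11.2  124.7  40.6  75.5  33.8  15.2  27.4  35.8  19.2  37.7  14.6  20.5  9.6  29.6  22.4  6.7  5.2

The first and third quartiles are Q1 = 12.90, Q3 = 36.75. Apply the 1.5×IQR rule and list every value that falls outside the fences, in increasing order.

75.5, 124.7

IQR = Q3 − Q1 = 36.75 − 12.90 = 23.85.
Lower fence = Q1 − 1.5·IQR = 12.90 − 35.775 = -22.875.
Upper fence = Q3 + 1.5·IQR = 36.75 + 35.775 = 72.525.
75.5 > 72.525 → outlier.
124.7 > 72.525 → outlier.
All remaining values lie within [-22.875, 72.525].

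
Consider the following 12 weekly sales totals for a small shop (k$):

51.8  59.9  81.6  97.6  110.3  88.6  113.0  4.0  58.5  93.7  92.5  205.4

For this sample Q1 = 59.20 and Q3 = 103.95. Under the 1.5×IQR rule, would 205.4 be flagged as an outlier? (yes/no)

yes

IQR = Q3 − Q1 = 103.95 − 59.20 = 44.75.
Lower fence = Q1 − 1.5·IQR = 59.20 − 67.125 = -7.925.
Upper fence = Q3 + 1.5·IQR = 103.95 + 67.125 = 171.075.
205.4 lies above the upper fence.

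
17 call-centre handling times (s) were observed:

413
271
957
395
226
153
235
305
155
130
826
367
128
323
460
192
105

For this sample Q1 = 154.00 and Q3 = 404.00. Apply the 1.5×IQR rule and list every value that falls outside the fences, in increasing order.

826, 957

IQR = Q3 − Q1 = 404.00 − 154.00 = 250.00.
Lower fence = Q1 − 1.5·IQR = 154.00 − 375.00 = -221.00.
Upper fence = Q3 + 1.5·IQR = 404.00 + 375.00 = 779.00.
826 > 779.00 → outlier.
957 > 779.00 → outlier.
All remaining values lie within [-221.00, 779.00].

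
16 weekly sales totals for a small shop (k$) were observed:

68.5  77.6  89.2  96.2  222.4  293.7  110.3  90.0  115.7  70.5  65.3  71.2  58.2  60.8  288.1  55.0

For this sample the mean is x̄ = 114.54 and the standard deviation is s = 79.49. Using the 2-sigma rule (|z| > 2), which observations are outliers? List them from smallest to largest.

Cutoffs at x̄ ± 2s: 114.54 ± 2·79.49 = [-44.44, 273.52].
288.1: z = 2.18, |z| > 2 → outlier.
293.7: z = 2.25, |z| > 2 → outlier.
Every other value lies within [-44.44, 273.52].

288.1, 293.7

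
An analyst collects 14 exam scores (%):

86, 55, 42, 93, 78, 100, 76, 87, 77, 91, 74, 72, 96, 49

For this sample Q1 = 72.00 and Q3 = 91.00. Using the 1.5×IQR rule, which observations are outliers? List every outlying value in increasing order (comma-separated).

42

IQR = Q3 − Q1 = 91.00 − 72.00 = 19.00.
Lower fence = Q1 − 1.5·IQR = 72.00 − 28.50 = 43.50.
Upper fence = Q3 + 1.5·IQR = 91.00 + 28.50 = 119.50.
42 < 43.50 → outlier.
All remaining values lie within [43.50, 119.50].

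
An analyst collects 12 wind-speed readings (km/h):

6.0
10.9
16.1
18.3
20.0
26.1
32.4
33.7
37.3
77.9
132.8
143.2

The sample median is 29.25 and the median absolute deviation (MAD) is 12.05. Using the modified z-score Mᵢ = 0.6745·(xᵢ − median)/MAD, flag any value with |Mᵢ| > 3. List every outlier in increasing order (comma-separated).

132.8, 143.2

|Mᵢ| > 3 ⇔ |xᵢ − 29.25| > 3·12.05/0.6745 = 53.60.
So outliers lie outside [-24.35, 82.85].
132.8: M = 5.80 → outlier.
143.2: M = 6.38 → outlier.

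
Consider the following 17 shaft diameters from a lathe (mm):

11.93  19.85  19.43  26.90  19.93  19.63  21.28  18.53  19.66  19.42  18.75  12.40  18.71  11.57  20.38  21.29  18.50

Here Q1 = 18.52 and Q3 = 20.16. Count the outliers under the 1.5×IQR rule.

4

IQR = 1.64; fences at 18.52 − 2.46 = 16.06 and 20.16 + 2.46 = 22.62.
Outside the cutoffs: 11.57, 11.93, 12.40, 26.90.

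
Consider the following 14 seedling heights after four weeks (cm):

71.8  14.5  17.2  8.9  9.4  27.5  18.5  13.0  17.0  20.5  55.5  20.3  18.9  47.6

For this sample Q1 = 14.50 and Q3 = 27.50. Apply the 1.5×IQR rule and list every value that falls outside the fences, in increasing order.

IQR = Q3 − Q1 = 27.50 − 14.50 = 13.00.
Lower fence = Q1 − 1.5·IQR = 14.50 − 19.50 = -5.00.
Upper fence = Q3 + 1.5·IQR = 27.50 + 19.50 = 47.00.
47.6 > 47.00 → outlier.
55.5 > 47.00 → outlier.
71.8 > 47.00 → outlier.
All remaining values lie within [-5.00, 47.00].

47.6, 55.5, 71.8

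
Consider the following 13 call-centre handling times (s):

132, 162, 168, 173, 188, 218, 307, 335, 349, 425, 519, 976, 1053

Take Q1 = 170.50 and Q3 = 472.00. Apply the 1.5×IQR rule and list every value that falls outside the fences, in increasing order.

IQR = Q3 − Q1 = 472.00 − 170.50 = 301.50.
Lower fence = Q1 − 1.5·IQR = 170.50 − 452.25 = -281.75.
Upper fence = Q3 + 1.5·IQR = 472.00 + 452.25 = 924.25.
976 > 924.25 → outlier.
1053 > 924.25 → outlier.
All remaining values lie within [-281.75, 924.25].

976, 1053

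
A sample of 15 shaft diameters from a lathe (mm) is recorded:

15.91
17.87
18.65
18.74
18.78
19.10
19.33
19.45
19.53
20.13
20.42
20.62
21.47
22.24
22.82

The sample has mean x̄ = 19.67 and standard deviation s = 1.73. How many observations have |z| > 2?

Cutoffs: x̄ ± 2s = [16.21, 23.13].
Outside the cutoffs: 15.91.

1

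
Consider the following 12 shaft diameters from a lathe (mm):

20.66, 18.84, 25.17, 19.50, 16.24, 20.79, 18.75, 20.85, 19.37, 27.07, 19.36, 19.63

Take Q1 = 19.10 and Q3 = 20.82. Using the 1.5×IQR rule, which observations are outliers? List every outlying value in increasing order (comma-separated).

16.24, 25.17, 27.07

IQR = Q3 − Q1 = 20.82 − 19.10 = 1.72.
Lower fence = Q1 − 1.5·IQR = 19.10 − 2.58 = 16.52.
Upper fence = Q3 + 1.5·IQR = 20.82 + 2.58 = 23.40.
16.24 < 16.52 → outlier.
25.17 > 23.40 → outlier.
27.07 > 23.40 → outlier.
All remaining values lie within [16.52, 23.40].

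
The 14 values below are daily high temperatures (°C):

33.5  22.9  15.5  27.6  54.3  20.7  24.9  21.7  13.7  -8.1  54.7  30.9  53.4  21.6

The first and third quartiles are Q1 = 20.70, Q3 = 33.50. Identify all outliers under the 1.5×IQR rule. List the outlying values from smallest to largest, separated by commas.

IQR = Q3 − Q1 = 33.50 − 20.70 = 12.80.
Lower fence = Q1 − 1.5·IQR = 20.70 − 19.20 = 1.50.
Upper fence = Q3 + 1.5·IQR = 33.50 + 19.20 = 52.70.
-8.1 < 1.50 → outlier.
53.4 > 52.70 → outlier.
54.3 > 52.70 → outlier.
54.7 > 52.70 → outlier.
All remaining values lie within [1.50, 52.70].

-8.1, 53.4, 54.3, 54.7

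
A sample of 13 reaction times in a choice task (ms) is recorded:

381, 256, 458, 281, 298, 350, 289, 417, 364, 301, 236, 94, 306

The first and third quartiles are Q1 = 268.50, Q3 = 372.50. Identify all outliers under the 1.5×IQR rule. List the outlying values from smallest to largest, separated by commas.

94

IQR = Q3 − Q1 = 372.50 − 268.50 = 104.00.
Lower fence = Q1 − 1.5·IQR = 268.50 − 156.00 = 112.50.
Upper fence = Q3 + 1.5·IQR = 372.50 + 156.00 = 528.50.
94 < 112.50 → outlier.
All remaining values lie within [112.50, 528.50].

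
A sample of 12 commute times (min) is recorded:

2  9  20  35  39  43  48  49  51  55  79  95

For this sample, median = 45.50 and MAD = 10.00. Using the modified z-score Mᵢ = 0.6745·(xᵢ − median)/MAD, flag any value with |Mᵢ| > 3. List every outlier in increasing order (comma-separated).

|Mᵢ| > 3 ⇔ |xᵢ − 45.50| > 3·10.00/0.6745 = 44.48.
So outliers lie outside [1.02, 89.98].
95: M = 3.34 → outlier.

95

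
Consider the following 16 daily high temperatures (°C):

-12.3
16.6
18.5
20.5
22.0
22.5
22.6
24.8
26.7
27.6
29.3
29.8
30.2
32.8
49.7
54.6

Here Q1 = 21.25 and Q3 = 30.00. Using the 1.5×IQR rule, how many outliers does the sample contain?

3

IQR = 8.75; fences at 21.25 − 13.125 = 8.125 and 30.00 + 13.125 = 43.125.
Outside the cutoffs: -12.3, 49.7, 54.6.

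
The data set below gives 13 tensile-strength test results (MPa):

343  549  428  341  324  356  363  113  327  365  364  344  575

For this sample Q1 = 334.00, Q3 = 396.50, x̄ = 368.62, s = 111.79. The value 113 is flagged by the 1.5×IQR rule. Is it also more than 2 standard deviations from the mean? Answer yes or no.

yes

z = (113 − 368.62) / 111.79 = -2.29.
|z| = 2.29 > 2.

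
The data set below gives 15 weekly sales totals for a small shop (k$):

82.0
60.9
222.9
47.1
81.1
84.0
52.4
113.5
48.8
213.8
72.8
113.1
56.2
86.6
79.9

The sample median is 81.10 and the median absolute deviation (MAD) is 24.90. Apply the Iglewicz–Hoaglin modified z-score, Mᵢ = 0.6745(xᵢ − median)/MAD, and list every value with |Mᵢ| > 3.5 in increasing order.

213.8, 222.9

|Mᵢ| > 3.5 ⇔ |xᵢ − 81.10| > 3.5·24.90/0.6745 = 129.21.
So outliers lie outside [-48.11, 210.31].
213.8: M = 3.59 → outlier.
222.9: M = 3.84 → outlier.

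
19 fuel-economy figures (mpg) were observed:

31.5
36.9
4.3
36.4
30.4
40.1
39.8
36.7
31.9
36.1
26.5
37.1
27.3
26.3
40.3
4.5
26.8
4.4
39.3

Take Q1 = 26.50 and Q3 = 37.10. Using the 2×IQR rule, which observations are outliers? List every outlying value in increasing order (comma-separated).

4.3, 4.4, 4.5

IQR = Q3 − Q1 = 37.10 − 26.50 = 10.60.
Lower fence = Q1 − 2·IQR = 26.50 − 21.20 = 5.30.
Upper fence = Q3 + 2·IQR = 37.10 + 21.20 = 58.30.
4.3 < 5.30 → outlier.
4.4 < 5.30 → outlier.
4.5 < 5.30 → outlier.
All remaining values lie within [5.30, 58.30].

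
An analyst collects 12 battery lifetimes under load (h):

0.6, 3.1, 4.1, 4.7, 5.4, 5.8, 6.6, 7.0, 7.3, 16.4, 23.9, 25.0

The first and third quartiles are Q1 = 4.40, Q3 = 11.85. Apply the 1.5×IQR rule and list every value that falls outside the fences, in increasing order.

IQR = Q3 − Q1 = 11.85 − 4.40 = 7.45.
Lower fence = Q1 − 1.5·IQR = 4.40 − 11.175 = -6.775.
Upper fence = Q3 + 1.5·IQR = 11.85 + 11.175 = 23.025.
23.9 > 23.025 → outlier.
25.0 > 23.025 → outlier.
All remaining values lie within [-6.775, 23.025].

23.9, 25.0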